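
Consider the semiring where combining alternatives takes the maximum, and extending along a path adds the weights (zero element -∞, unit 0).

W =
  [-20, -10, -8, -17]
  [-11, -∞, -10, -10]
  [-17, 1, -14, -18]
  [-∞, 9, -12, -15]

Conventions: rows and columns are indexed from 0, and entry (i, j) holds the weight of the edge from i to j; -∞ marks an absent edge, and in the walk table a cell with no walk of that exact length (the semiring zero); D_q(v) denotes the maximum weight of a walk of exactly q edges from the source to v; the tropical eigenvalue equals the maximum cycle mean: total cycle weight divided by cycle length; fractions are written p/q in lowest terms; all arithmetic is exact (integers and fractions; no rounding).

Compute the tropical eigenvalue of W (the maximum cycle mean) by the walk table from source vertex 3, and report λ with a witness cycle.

q=0: [-∞, -∞, -∞, 0]
q=1: [-∞, 9, -12, -15]
q=2: [-2, -6, -1, -1]
q=3: [-17, 8, -10, -16]
q=4: [-3, -7, -2, -2]
Optimal cycle mean attained by: cycle 1->3->1, total (-10) + 9, length 2.
Answer: λ = -1/2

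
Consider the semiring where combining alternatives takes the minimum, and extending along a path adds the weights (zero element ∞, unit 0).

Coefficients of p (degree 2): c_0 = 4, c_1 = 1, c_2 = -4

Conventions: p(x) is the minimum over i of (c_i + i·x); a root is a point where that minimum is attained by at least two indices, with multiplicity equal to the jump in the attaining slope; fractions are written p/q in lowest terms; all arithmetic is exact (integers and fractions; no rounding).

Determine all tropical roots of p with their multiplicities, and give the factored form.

hull edge (i=0, c=4) to (i=2, c=-4): slope -4, span 2
Factored form: p(x) = -4 ⊗ (x ⊕ 4) ⊗ (x ⊕ 4)
Answer: roots = 4 (mult 2)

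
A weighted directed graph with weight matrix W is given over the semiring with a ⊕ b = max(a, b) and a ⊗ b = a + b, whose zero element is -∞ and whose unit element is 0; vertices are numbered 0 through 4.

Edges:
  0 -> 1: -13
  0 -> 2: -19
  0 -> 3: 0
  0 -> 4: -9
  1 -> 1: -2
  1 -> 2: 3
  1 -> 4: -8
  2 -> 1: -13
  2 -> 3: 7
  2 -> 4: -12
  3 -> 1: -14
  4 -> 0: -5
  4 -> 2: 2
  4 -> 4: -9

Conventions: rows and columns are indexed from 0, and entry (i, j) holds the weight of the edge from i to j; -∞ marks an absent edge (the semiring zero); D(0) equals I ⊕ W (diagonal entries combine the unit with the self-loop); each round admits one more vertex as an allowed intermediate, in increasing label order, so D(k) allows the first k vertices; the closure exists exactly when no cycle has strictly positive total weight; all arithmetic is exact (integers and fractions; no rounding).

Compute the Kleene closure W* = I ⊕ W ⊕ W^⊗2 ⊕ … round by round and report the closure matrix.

D(0):
  [0, -13, -19, 0, -9]
  [-∞, 0, 3, -∞, -8]
  [-∞, -13, 0, 7, -12]
  [-∞, -14, -∞, 0, -∞]
  [-5, -∞, 2, -∞, 0]
D(1):
  [0, -13, -19, 0, -9]
  [-∞, 0, 3, -∞, -8]
  [-∞, -13, 0, 7, -12]
  [-∞, -14, -∞, 0, -∞]
  [-5, -18, 2, -5, 0]
D(2):
  [0, -13, -10, 0, -9]
  [-∞, 0, 3, -∞, -8]
  [-∞, -13, 0, 7, -12]
  [-∞, -14, -11, 0, -22]
  [-5, -18, 2, -5, 0]
D(3):
  [0, -13, -10, 0, -9]
  [-∞, 0, 3, 10, -8]
  [-∞, -13, 0, 7, -12]
  [-∞, -14, -11, 0, -22]
  [-5, -11, 2, 9, 0]
D(4):
  [0, -13, -10, 0, -9]
  [-∞, 0, 3, 10, -8]
  [-∞, -7, 0, 7, -12]
  [-∞, -14, -11, 0, -22]
  [-5, -5, 2, 9, 0]
D(5):
  [0, -13, -7, 0, -9]
  [-13, 0, 3, 10, -8]
  [-17, -7, 0, 7, -12]
  [-27, -14, -11, 0, -22]
  [-5, -5, 2, 9, 0]
Answer: W* = [[0, -13, -7, 0, -9], [-13, 0, 3, 10, -8], [-17, -7, 0, 7, -12], [-27, -14, -11, 0, -22], [-5, -5, 2, 9, 0]]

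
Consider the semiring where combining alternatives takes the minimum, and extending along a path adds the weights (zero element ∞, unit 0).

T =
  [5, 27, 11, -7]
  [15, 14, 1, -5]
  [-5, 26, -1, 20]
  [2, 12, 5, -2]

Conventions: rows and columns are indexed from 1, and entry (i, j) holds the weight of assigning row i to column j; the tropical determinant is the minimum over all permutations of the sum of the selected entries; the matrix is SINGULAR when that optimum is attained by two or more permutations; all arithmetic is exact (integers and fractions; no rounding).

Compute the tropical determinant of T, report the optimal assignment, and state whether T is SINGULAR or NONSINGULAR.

σ = (1, 2, 3, 4): 5 + 14 + (-1) + (-2) = 16
σ = (1, 2, 4, 3): 5 + 14 + 20 + 5 = 44
σ = (1, 3, 2, 4): 5 + 1 + 26 + (-2) = 30
σ = (1, 3, 4, 2): 5 + 1 + 20 + 12 = 38
σ = (1, 4, 2, 3): 5 + (-5) + 26 + 5 = 31
σ = (1, 4, 3, 2): 5 + (-5) + (-1) + 12 = 11
σ = (2, 1, 3, 4): 27 + 15 + (-1) + (-2) = 39
σ = (2, 1, 4, 3): 27 + 15 + 20 + 5 = 67
σ = (2, 3, 1, 4): 27 + 1 + (-5) + (-2) = 21
σ = (2, 3, 4, 1): 27 + 1 + 20 + 2 = 50
σ = (2, 4, 1, 3): 27 + (-5) + (-5) + 5 = 22
σ = (2, 4, 3, 1): 27 + (-5) + (-1) + 2 = 23
σ = (3, 1, 2, 4): 11 + 15 + 26 + (-2) = 50
σ = (3, 1, 4, 2): 11 + 15 + 20 + 12 = 58
σ = (3, 2, 1, 4): 11 + 14 + (-5) + (-2) = 18
σ = (3, 2, 4, 1): 11 + 14 + 20 + 2 = 47
σ = (3, 4, 1, 2): 11 + (-5) + (-5) + 12 = 13
σ = (3, 4, 2, 1): 11 + (-5) + 26 + 2 = 34
σ = (4, 1, 2, 3): (-7) + 15 + 26 + 5 = 39
σ = (4, 1, 3, 2): (-7) + 15 + (-1) + 12 = 19
σ = (4, 2, 1, 3): (-7) + 14 + (-5) + 5 = 7
σ = (4, 2, 3, 1): (-7) + 14 + (-1) + 2 = 8
σ = (4, 3, 1, 2): (-7) + 1 + (-5) + 12 = 1
σ = (4, 3, 2, 1): (-7) + 1 + 26 + 2 = 22
Optimal value attained by: σ = (4, 3, 1, 2).
Answer: det⊕(T) = 1; verdict: NONSINGULAR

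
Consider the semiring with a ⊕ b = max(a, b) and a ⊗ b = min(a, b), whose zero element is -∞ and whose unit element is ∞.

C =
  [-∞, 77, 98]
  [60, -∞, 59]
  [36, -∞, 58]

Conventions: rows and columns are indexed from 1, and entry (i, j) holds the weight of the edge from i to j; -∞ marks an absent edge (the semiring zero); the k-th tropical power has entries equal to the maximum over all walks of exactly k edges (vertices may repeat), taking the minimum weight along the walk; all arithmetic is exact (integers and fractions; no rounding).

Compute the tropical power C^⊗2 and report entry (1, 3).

C^⊗2:
  [60, -∞, 59]
  [36, 60, 60]
  [36, 36, 58]
Key observation: the optimum is the walk 1->2->3, with weight 77 min 59 = 59.
Optimal value attained by: walk 1->2->3.
Answer: (C^⊗2)[1][3] = 59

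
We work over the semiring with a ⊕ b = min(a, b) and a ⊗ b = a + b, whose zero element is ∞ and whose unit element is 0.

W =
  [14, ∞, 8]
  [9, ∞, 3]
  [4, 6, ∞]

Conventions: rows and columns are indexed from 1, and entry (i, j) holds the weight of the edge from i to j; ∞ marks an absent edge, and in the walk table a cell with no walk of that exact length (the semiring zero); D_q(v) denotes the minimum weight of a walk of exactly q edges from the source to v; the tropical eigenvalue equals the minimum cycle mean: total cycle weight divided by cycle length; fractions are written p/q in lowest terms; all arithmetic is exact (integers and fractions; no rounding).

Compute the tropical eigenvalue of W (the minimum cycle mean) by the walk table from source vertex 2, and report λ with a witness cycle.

q=0: [∞, 0, ∞]
q=1: [9, ∞, 3]
q=2: [7, 9, 17]
q=3: [18, 23, 12]
Optimal cycle mean attained by: cycle 2->3->2, total 3 + 6, length 2.
Answer: λ = 9/2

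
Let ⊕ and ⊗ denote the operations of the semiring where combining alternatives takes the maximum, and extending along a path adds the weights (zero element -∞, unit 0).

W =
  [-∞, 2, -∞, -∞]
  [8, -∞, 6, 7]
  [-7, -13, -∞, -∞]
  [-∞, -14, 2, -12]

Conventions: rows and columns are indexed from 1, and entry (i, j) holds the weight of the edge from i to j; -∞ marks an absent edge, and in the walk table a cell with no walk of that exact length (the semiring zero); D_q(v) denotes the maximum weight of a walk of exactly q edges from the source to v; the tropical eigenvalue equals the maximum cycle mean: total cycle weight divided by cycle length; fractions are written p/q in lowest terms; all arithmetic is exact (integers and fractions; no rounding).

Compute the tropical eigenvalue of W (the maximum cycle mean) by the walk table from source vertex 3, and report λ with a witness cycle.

q=0: [-∞, -∞, 0, -∞]
q=1: [-7, -13, -∞, -∞]
q=2: [-5, -5, -7, -6]
q=3: [3, -3, 1, 2]
q=4: [5, 5, 4, 4]
Optimal cycle mean attained by: cycle 1->2->1, total 2 + 8, length 2.
Answer: λ = 5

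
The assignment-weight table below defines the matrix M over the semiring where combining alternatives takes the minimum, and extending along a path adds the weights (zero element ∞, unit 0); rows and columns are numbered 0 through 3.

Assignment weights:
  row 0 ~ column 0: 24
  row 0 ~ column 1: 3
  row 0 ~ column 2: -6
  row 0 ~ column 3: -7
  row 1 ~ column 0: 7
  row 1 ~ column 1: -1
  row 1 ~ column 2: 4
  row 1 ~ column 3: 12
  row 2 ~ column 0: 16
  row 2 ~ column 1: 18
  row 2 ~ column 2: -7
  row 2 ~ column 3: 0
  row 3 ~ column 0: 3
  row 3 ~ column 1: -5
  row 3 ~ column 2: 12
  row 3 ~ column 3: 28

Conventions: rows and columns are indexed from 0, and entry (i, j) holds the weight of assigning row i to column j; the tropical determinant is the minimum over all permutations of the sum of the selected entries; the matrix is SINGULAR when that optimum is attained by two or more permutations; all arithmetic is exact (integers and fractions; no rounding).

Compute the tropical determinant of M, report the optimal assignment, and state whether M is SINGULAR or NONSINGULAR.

σ = (0, 1, 2, 3): 24 + (-1) + (-7) + 28 = 44
σ = (0, 1, 3, 2): 24 + (-1) + 0 + 12 = 35
σ = (0, 2, 1, 3): 24 + 4 + 18 + 28 = 74
σ = (0, 2, 3, 1): 24 + 4 + 0 + (-5) = 23
σ = (0, 3, 1, 2): 24 + 12 + 18 + 12 = 66
σ = (0, 3, 2, 1): 24 + 12 + (-7) + (-5) = 24
σ = (1, 0, 2, 3): 3 + 7 + (-7) + 28 = 31
σ = (1, 0, 3, 2): 3 + 7 + 0 + 12 = 22
σ = (1, 2, 0, 3): 3 + 4 + 16 + 28 = 51
σ = (1, 2, 3, 0): 3 + 4 + 0 + 3 = 10
σ = (1, 3, 0, 2): 3 + 12 + 16 + 12 = 43
σ = (1, 3, 2, 0): 3 + 12 + (-7) + 3 = 11
σ = (2, 0, 1, 3): (-6) + 7 + 18 + 28 = 47
σ = (2, 0, 3, 1): (-6) + 7 + 0 + (-5) = -4
σ = (2, 1, 0, 3): (-6) + (-1) + 16 + 28 = 37
σ = (2, 1, 3, 0): (-6) + (-1) + 0 + 3 = -4
σ = (2, 3, 0, 1): (-6) + 12 + 16 + (-5) = 17
σ = (2, 3, 1, 0): (-6) + 12 + 18 + 3 = 27
σ = (3, 0, 1, 2): (-7) + 7 + 18 + 12 = 30
σ = (3, 0, 2, 1): (-7) + 7 + (-7) + (-5) = -12
σ = (3, 1, 0, 2): (-7) + (-1) + 16 + 12 = 20
σ = (3, 1, 2, 0): (-7) + (-1) + (-7) + 3 = -12
σ = (3, 2, 0, 1): (-7) + 4 + 16 + (-5) = 8
σ = (3, 2, 1, 0): (-7) + 4 + 18 + 3 = 18
Optimal value attained by: σ = (3, 0, 2, 1).
Answer: det⊕(M) = -12; verdict: SINGULAR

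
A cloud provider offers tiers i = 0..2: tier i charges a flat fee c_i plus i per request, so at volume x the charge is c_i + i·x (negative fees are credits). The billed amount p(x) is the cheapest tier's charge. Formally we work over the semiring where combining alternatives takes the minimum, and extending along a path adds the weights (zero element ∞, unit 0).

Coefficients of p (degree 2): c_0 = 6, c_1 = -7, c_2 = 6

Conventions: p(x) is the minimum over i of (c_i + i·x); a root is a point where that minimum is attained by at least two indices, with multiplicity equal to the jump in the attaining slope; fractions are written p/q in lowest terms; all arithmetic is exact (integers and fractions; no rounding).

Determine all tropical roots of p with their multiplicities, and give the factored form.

hull edge (i=0, c=6) to (i=1, c=-7): slope -13, span 1
hull edge (i=1, c=-7) to (i=2, c=6): slope 13, span 1
Factored form: p(x) = 6 ⊗ (x ⊕ (-13)) ⊗ (x ⊕ 13)
Answer: roots = -13 (mult 1), 13 (mult 1)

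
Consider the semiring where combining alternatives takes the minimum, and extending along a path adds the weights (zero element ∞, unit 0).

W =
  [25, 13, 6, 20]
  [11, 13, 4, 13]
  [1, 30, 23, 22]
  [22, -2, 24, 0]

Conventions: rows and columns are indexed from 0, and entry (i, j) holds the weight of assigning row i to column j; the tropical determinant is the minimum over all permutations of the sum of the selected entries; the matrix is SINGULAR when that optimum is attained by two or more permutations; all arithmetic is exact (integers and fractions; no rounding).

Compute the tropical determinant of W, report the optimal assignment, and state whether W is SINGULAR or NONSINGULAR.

σ = (0, 1, 2, 3): 25 + 13 + 23 + 0 = 61
σ = (0, 1, 3, 2): 25 + 13 + 22 + 24 = 84
σ = (0, 2, 1, 3): 25 + 4 + 30 + 0 = 59
σ = (0, 2, 3, 1): 25 + 4 + 22 + (-2) = 49
σ = (0, 3, 1, 2): 25 + 13 + 30 + 24 = 92
σ = (0, 3, 2, 1): 25 + 13 + 23 + (-2) = 59
σ = (1, 0, 2, 3): 13 + 11 + 23 + 0 = 47
σ = (1, 0, 3, 2): 13 + 11 + 22 + 24 = 70
σ = (1, 2, 0, 3): 13 + 4 + 1 + 0 = 18
σ = (1, 2, 3, 0): 13 + 4 + 22 + 22 = 61
σ = (1, 3, 0, 2): 13 + 13 + 1 + 24 = 51
σ = (1, 3, 2, 0): 13 + 13 + 23 + 22 = 71
σ = (2, 0, 1, 3): 6 + 11 + 30 + 0 = 47
σ = (2, 0, 3, 1): 6 + 11 + 22 + (-2) = 37
σ = (2, 1, 0, 3): 6 + 13 + 1 + 0 = 20
σ = (2, 1, 3, 0): 6 + 13 + 22 + 22 = 63
σ = (2, 3, 0, 1): 6 + 13 + 1 + (-2) = 18
σ = (2, 3, 1, 0): 6 + 13 + 30 + 22 = 71
σ = (3, 0, 1, 2): 20 + 11 + 30 + 24 = 85
σ = (3, 0, 2, 1): 20 + 11 + 23 + (-2) = 52
σ = (3, 1, 0, 2): 20 + 13 + 1 + 24 = 58
σ = (3, 1, 2, 0): 20 + 13 + 23 + 22 = 78
σ = (3, 2, 0, 1): 20 + 4 + 1 + (-2) = 23
σ = (3, 2, 1, 0): 20 + 4 + 30 + 22 = 76
Optimal value attained by: σ = (1, 2, 0, 3).
Answer: det⊕(W) = 18; verdict: SINGULAR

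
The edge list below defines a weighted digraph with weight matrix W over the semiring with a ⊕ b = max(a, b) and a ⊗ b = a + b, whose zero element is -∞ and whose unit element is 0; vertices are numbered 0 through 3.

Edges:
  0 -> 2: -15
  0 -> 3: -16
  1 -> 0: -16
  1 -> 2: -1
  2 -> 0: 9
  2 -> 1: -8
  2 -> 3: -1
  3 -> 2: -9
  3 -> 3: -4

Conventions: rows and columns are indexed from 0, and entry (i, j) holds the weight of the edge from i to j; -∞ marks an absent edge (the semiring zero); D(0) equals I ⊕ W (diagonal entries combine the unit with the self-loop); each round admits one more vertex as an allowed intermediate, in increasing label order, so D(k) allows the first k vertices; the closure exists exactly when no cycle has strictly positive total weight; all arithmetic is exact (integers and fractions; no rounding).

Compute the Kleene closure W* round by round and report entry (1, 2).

D(0):
  [0, -∞, -15, -16]
  [-16, 0, -1, -∞]
  [9, -8, 0, -1]
  [-∞, -∞, -9, 0]
D(1):
  [0, -∞, -15, -16]
  [-16, 0, -1, -32]
  [9, -8, 0, -1]
  [-∞, -∞, -9, 0]
D(2):
  [0, -∞, -15, -16]
  [-16, 0, -1, -32]
  [9, -8, 0, -1]
  [-∞, -∞, -9, 0]
D(3):
  [0, -23, -15, -16]
  [8, 0, -1, -2]
  [9, -8, 0, -1]
  [0, -17, -9, 0]
D(4):
  [0, -23, -15, -16]
  [8, 0, -1, -2]
  [9, -8, 0, -1]
  [0, -17, -9, 0]
Answer: W*[1][2] = -1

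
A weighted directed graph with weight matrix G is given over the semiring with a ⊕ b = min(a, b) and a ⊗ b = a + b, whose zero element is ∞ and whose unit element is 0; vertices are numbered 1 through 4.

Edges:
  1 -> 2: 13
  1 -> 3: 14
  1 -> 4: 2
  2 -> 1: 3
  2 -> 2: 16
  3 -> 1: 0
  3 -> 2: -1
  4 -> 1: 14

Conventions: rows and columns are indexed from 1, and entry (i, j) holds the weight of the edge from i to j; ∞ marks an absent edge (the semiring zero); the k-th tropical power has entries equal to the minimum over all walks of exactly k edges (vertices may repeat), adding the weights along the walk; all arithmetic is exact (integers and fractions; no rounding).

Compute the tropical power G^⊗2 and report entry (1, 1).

G^⊗2:
  [14, 13, ∞, ∞]
  [19, 16, 17, 5]
  [2, 13, 14, 2]
  [∞, 27, 28, 16]
Key observation: the optimum is the walk 1->3->1, with weight 14 + 0 = 14.
Optimal value attained by: walk 1->3->1.
Answer: (G^⊗2)[1][1] = 14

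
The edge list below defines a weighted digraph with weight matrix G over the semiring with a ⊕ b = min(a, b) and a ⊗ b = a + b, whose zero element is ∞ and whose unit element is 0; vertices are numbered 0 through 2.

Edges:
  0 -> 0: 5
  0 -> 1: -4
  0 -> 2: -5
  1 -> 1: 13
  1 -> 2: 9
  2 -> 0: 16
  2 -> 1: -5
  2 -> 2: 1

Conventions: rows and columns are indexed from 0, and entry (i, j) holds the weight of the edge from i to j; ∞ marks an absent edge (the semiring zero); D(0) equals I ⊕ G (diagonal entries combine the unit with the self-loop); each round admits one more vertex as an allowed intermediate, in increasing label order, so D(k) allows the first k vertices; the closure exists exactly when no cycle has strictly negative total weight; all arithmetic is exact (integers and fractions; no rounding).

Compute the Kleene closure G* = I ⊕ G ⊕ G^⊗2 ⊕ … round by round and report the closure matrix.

D(0):
  [0, -4, -5]
  [∞, 0, 9]
  [16, -5, 0]
D(1):
  [0, -4, -5]
  [∞, 0, 9]
  [16, -5, 0]
D(2):
  [0, -4, -5]
  [∞, 0, 9]
  [16, -5, 0]
D(3):
  [0, -10, -5]
  [25, 0, 9]
  [16, -5, 0]
Answer: G* = [[0, -10, -5], [25, 0, 9], [16, -5, 0]]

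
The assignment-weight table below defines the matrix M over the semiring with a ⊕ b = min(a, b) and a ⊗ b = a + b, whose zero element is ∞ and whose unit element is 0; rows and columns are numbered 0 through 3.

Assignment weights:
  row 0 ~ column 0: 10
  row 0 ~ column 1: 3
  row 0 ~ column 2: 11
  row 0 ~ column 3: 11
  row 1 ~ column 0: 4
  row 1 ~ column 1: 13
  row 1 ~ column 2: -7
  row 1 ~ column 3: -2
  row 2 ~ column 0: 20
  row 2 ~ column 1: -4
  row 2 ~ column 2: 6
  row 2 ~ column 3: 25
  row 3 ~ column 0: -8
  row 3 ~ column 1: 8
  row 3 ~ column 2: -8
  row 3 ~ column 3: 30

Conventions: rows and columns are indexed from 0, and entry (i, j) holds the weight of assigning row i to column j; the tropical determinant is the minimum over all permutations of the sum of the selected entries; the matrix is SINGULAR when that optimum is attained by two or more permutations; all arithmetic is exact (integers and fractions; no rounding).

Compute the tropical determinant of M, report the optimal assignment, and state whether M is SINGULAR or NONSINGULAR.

σ = (0, 1, 2, 3): 10 + 13 + 6 + 30 = 59
σ = (0, 1, 3, 2): 10 + 13 + 25 + (-8) = 40
σ = (0, 2, 1, 3): 10 + (-7) + (-4) + 30 = 29
σ = (0, 2, 3, 1): 10 + (-7) + 25 + 8 = 36
σ = (0, 3, 1, 2): 10 + (-2) + (-4) + (-8) = -4
σ = (0, 3, 2, 1): 10 + (-2) + 6 + 8 = 22
σ = (1, 0, 2, 3): 3 + 4 + 6 + 30 = 43
σ = (1, 0, 3, 2): 3 + 4 + 25 + (-8) = 24
σ = (1, 2, 0, 3): 3 + (-7) + 20 + 30 = 46
σ = (1, 2, 3, 0): 3 + (-7) + 25 + (-8) = 13
σ = (1, 3, 0, 2): 3 + (-2) + 20 + (-8) = 13
σ = (1, 3, 2, 0): 3 + (-2) + 6 + (-8) = -1
σ = (2, 0, 1, 3): 11 + 4 + (-4) + 30 = 41
σ = (2, 0, 3, 1): 11 + 4 + 25 + 8 = 48
σ = (2, 1, 0, 3): 11 + 13 + 20 + 30 = 74
σ = (2, 1, 3, 0): 11 + 13 + 25 + (-8) = 41
σ = (2, 3, 0, 1): 11 + (-2) + 20 + 8 = 37
σ = (2, 3, 1, 0): 11 + (-2) + (-4) + (-8) = -3
σ = (3, 0, 1, 2): 11 + 4 + (-4) + (-8) = 3
σ = (3, 0, 2, 1): 11 + 4 + 6 + 8 = 29
σ = (3, 1, 0, 2): 11 + 13 + 20 + (-8) = 36
σ = (3, 1, 2, 0): 11 + 13 + 6 + (-8) = 22
σ = (3, 2, 0, 1): 11 + (-7) + 20 + 8 = 32
σ = (3, 2, 1, 0): 11 + (-7) + (-4) + (-8) = -8
Optimal value attained by: σ = (3, 2, 1, 0).
Answer: det⊕(M) = -8; verdict: NONSINGULAR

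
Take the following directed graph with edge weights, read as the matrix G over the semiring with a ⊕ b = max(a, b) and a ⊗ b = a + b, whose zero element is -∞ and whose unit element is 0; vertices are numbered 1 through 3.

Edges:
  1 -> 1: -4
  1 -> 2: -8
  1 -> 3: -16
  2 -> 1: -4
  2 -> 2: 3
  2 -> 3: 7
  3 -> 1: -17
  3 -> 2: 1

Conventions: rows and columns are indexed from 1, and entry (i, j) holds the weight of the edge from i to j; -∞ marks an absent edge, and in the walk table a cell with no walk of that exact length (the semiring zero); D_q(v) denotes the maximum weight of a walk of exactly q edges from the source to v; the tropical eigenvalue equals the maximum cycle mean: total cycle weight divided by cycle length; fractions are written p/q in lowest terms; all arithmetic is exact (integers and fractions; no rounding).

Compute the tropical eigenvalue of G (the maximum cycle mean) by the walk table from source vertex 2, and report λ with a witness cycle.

q=0: [-∞, 0, -∞]
q=1: [-4, 3, 7]
q=2: [-1, 8, 10]
q=3: [4, 11, 15]
Optimal cycle mean attained by: cycle 2->3->2, total 7 + 1, length 2.
Answer: λ = 4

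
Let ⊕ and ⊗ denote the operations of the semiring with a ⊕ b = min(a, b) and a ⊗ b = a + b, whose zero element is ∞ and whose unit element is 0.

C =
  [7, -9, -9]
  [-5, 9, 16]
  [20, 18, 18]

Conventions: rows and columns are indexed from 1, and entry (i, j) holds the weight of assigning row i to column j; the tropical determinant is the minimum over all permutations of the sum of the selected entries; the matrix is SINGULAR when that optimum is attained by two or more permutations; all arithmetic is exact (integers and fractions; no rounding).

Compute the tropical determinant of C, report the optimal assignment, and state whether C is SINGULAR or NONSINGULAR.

σ = (1, 2, 3): 7 + 9 + 18 = 34
σ = (1, 3, 2): 7 + 16 + 18 = 41
σ = (2, 1, 3): (-9) + (-5) + 18 = 4
σ = (2, 3, 1): (-9) + 16 + 20 = 27
σ = (3, 1, 2): (-9) + (-5) + 18 = 4
σ = (3, 2, 1): (-9) + 9 + 20 = 20
Optimal value attained by: σ = (2, 1, 3).
Answer: det⊕(C) = 4; verdict: SINGULAR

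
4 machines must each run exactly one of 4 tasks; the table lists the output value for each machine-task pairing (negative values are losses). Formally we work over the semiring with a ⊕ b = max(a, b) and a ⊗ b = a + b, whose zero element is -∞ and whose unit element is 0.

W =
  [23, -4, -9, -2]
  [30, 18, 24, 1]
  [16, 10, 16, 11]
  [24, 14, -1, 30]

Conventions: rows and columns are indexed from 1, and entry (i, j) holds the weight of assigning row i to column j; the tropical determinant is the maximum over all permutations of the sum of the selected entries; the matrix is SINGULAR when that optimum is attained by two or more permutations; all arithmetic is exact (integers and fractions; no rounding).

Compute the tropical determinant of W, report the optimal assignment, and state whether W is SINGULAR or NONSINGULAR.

σ = (1, 2, 3, 4): 23 + 18 + 16 + 30 = 87
σ = (1, 2, 4, 3): 23 + 18 + 11 + (-1) = 51
σ = (1, 3, 2, 4): 23 + 24 + 10 + 30 = 87
σ = (1, 3, 4, 2): 23 + 24 + 11 + 14 = 72
σ = (1, 4, 2, 3): 23 + 1 + 10 + (-1) = 33
σ = (1, 4, 3, 2): 23 + 1 + 16 + 14 = 54
σ = (2, 1, 3, 4): (-4) + 30 + 16 + 30 = 72
σ = (2, 1, 4, 3): (-4) + 30 + 11 + (-1) = 36
σ = (2, 3, 1, 4): (-4) + 24 + 16 + 30 = 66
σ = (2, 3, 4, 1): (-4) + 24 + 11 + 24 = 55
σ = (2, 4, 1, 3): (-4) + 1 + 16 + (-1) = 12
σ = (2, 4, 3, 1): (-4) + 1 + 16 + 24 = 37
σ = (3, 1, 2, 4): (-9) + 30 + 10 + 30 = 61
σ = (3, 1, 4, 2): (-9) + 30 + 11 + 14 = 46
σ = (3, 2, 1, 4): (-9) + 18 + 16 + 30 = 55
σ = (3, 2, 4, 1): (-9) + 18 + 11 + 24 = 44
σ = (3, 4, 1, 2): (-9) + 1 + 16 + 14 = 22
σ = (3, 4, 2, 1): (-9) + 1 + 10 + 24 = 26
σ = (4, 1, 2, 3): (-2) + 30 + 10 + (-1) = 37
σ = (4, 1, 3, 2): (-2) + 30 + 16 + 14 = 58
σ = (4, 2, 1, 3): (-2) + 18 + 16 + (-1) = 31
σ = (4, 2, 3, 1): (-2) + 18 + 16 + 24 = 56
σ = (4, 3, 1, 2): (-2) + 24 + 16 + 14 = 52
σ = (4, 3, 2, 1): (-2) + 24 + 10 + 24 = 56
Optimal value attained by: σ = (1, 2, 3, 4).
Answer: det⊕(W) = 87; verdict: SINGULAR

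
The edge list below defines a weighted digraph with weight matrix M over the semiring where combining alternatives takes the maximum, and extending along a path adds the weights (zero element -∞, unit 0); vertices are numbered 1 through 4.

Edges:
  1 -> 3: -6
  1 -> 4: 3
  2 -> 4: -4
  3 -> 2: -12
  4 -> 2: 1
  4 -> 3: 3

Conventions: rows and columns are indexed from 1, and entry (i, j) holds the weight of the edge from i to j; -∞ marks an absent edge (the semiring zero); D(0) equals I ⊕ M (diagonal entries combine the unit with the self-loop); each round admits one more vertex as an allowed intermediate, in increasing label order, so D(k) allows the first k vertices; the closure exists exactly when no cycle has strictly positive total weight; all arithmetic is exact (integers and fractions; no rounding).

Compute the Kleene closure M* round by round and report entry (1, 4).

D(0):
  [0, -∞, -6, 3]
  [-∞, 0, -∞, -4]
  [-∞, -12, 0, -∞]
  [-∞, 1, 3, 0]
D(1):
  [0, -∞, -6, 3]
  [-∞, 0, -∞, -4]
  [-∞, -12, 0, -∞]
  [-∞, 1, 3, 0]
D(2):
  [0, -∞, -6, 3]
  [-∞, 0, -∞, -4]
  [-∞, -12, 0, -16]
  [-∞, 1, 3, 0]
D(3):
  [0, -18, -6, 3]
  [-∞, 0, -∞, -4]
  [-∞, -12, 0, -16]
  [-∞, 1, 3, 0]
D(4):
  [0, 4, 6, 3]
  [-∞, 0, -1, -4]
  [-∞, -12, 0, -16]
  [-∞, 1, 3, 0]
Answer: M*[1][4] = 3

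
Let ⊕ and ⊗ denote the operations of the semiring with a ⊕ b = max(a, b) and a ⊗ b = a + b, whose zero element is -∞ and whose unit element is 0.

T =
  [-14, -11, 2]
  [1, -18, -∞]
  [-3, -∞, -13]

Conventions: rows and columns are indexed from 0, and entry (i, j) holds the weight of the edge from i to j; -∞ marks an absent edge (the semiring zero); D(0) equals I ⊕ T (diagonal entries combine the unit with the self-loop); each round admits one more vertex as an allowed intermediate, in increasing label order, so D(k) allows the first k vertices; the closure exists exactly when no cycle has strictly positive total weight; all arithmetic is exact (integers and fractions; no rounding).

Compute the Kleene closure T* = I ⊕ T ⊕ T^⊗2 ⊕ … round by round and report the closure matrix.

D(0):
  [0, -11, 2]
  [1, 0, -∞]
  [-3, -∞, 0]
D(1):
  [0, -11, 2]
  [1, 0, 3]
  [-3, -14, 0]
D(2):
  [0, -11, 2]
  [1, 0, 3]
  [-3, -14, 0]
D(3):
  [0, -11, 2]
  [1, 0, 3]
  [-3, -14, 0]
Answer: T* = [[0, -11, 2], [1, 0, 3], [-3, -14, 0]]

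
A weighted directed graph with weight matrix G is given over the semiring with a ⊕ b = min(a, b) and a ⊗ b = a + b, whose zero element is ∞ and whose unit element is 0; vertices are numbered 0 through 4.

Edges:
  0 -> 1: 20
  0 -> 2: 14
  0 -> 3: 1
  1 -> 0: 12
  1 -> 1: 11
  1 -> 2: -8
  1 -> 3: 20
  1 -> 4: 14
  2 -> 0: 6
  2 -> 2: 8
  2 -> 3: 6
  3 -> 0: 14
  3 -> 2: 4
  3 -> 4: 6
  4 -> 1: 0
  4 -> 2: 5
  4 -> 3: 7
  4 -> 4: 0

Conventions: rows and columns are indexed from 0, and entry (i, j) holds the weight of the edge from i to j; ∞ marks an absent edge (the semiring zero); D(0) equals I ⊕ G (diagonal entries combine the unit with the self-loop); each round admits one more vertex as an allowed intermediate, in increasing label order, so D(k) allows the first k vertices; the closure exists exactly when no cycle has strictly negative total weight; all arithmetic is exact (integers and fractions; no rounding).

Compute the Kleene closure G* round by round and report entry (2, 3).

D(0):
  [0, 20, 14, 1, ∞]
  [12, 0, -8, 20, 14]
  [6, ∞, 0, 6, ∞]
  [14, ∞, 4, 0, 6]
  [∞, 0, 5, 7, 0]
D(1):
  [0, 20, 14, 1, ∞]
  [12, 0, -8, 13, 14]
  [6, 26, 0, 6, ∞]
  [14, 34, 4, 0, 6]
  [∞, 0, 5, 7, 0]
D(2):
  [0, 20, 12, 1, 34]
  [12, 0, -8, 13, 14]
  [6, 26, 0, 6, 40]
  [14, 34, 4, 0, 6]
  [12, 0, -8, 7, 0]
D(3):
  [0, 20, 12, 1, 34]
  [-2, 0, -8, -2, 14]
  [6, 26, 0, 6, 40]
  [10, 30, 4, 0, 6]
  [-2, 0, -8, -2, 0]
D(4):
  [0, 20, 5, 1, 7]
  [-2, 0, -8, -2, 4]
  [6, 26, 0, 6, 12]
  [10, 30, 4, 0, 6]
  [-2, 0, -8, -2, 0]
D(5):
  [0, 7, -1, 1, 7]
  [-2, 0, -8, -2, 4]
  [6, 12, 0, 6, 12]
  [4, 6, -2, 0, 6]
  [-2, 0, -8, -2, 0]
Answer: G*[2][3] = 6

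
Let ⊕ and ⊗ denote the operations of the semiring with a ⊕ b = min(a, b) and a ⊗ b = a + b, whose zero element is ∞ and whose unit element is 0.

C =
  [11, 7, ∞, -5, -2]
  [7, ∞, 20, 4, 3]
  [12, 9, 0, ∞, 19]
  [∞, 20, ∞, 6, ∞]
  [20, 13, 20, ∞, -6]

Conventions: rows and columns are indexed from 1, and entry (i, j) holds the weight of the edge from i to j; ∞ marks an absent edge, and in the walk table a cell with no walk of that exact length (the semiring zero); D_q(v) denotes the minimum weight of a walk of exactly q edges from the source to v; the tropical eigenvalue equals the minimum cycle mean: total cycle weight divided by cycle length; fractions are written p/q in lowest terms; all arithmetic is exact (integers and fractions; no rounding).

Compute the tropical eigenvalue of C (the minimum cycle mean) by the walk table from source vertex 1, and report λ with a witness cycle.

q=0: [0, ∞, ∞, ∞, ∞]
q=1: [11, 7, ∞, -5, -2]
q=2: [14, 11, 18, 1, -8]
q=3: [12, 5, 12, 7, -14]
q=4: [6, -1, 6, 7, -20]
q=5: [0, -7, 0, 1, -26]
Optimal cycle mean attained by: cycle 5->5, total (-6), length 1.
Answer: λ = -6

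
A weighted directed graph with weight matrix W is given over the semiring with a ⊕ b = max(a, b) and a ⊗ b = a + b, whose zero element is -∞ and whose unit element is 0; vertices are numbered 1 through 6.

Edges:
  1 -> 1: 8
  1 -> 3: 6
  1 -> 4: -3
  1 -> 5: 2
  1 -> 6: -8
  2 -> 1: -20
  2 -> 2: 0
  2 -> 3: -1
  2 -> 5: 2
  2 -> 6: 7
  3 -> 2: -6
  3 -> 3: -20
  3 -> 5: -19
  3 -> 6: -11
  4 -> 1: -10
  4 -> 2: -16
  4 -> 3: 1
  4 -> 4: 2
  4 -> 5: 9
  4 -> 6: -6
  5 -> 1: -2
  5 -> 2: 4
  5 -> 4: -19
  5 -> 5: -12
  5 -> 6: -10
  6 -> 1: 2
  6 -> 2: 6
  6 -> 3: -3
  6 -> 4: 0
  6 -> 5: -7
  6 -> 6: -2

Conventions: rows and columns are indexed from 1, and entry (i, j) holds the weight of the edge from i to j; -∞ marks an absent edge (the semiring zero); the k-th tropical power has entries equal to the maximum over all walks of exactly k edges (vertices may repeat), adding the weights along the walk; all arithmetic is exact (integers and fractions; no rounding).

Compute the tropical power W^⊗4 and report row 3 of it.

W^⊗2:
  [16, 6, 14, 5, 10, 0]
  [9, 13, 4, 7, 2, 7]
  [-9, -5, -7, -11, -4, 1]
  [7, 13, 3, 4, 11, -1]
  [6, 4, 4, -5, 6, 11]
  [10, 6, 8, 2, 9, 13]
W^⊗3:
  [24, 14, 22, 13, 18, 13]
  [17, 13, 15, 9, 16, 20]
  [3, 7, -2, 1, -2, 2]
  [15, 15, 13, 6, 15, 20]
  [14, 17, 12, 11, 8, 11]
  [18, 19, 16, 13, 12, 13]
W^⊗4:
  [32, 22, 30, 21, 26, 21]
  [25, 26, 23, 20, 19, 20]
  [11, 8, 9, 3, 10, 14]
  [23, 26, 21, 20, 17, 22]
  [22, 17, 20, 13, 20, 24]
  [26, 19, 24, 15, 22, 26]
Answer: row 3 of W^⊗4 = [11, 8, 9, 3, 10, 14]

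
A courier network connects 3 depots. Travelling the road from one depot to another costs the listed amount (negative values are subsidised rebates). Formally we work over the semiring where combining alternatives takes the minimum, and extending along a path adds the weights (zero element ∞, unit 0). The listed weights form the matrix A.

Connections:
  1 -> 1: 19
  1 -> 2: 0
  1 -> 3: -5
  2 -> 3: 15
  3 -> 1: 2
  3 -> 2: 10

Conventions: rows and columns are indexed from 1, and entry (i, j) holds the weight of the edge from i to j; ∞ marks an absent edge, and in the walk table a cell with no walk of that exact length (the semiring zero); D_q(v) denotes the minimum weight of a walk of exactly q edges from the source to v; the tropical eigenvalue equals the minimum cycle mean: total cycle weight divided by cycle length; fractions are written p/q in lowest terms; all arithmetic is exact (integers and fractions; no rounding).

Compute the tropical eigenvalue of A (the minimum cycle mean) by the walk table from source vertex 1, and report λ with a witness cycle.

q=0: [0, ∞, ∞]
q=1: [19, 0, -5]
q=2: [-3, 5, 14]
q=3: [16, -3, -8]
Optimal cycle mean attained by: cycle 1->3->1, total (-5) + 2, length 2.
Answer: λ = -3/2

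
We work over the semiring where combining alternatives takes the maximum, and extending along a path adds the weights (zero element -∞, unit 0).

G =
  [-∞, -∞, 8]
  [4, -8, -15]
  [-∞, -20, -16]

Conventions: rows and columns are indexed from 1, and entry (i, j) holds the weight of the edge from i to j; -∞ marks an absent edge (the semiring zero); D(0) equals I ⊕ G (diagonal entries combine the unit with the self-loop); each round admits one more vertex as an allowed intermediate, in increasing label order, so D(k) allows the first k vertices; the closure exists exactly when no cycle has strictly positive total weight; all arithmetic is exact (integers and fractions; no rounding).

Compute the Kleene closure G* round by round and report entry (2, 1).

D(0):
  [0, -∞, 8]
  [4, 0, -15]
  [-∞, -20, 0]
D(1):
  [0, -∞, 8]
  [4, 0, 12]
  [-∞, -20, 0]
D(2):
  [0, -∞, 8]
  [4, 0, 12]
  [-16, -20, 0]
D(3):
  [0, -12, 8]
  [4, 0, 12]
  [-16, -20, 0]
Answer: G*[2][1] = 4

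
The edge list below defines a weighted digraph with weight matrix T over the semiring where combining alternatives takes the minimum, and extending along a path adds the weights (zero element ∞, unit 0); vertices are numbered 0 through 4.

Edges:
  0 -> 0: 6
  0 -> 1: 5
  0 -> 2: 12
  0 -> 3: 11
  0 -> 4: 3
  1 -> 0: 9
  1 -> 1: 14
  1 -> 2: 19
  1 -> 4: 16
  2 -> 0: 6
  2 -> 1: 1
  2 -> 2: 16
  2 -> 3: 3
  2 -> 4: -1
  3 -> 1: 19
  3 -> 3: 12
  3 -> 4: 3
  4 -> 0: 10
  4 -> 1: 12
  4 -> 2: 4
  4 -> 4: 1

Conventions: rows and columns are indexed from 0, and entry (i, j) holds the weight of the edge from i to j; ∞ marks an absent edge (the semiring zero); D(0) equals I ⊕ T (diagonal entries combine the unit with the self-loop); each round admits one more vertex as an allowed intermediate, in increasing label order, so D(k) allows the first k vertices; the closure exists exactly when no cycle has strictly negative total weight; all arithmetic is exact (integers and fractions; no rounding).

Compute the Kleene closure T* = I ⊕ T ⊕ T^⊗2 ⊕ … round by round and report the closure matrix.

D(0):
  [0, 5, 12, 11, 3]
  [9, 0, 19, ∞, 16]
  [6, 1, 0, 3, -1]
  [∞, 19, ∞, 0, 3]
  [10, 12, 4, ∞, 0]
D(1):
  [0, 5, 12, 11, 3]
  [9, 0, 19, 20, 12]
  [6, 1, 0, 3, -1]
  [∞, 19, ∞, 0, 3]
  [10, 12, 4, 21, 0]
D(2):
  [0, 5, 12, 11, 3]
  [9, 0, 19, 20, 12]
  [6, 1, 0, 3, -1]
  [28, 19, 38, 0, 3]
  [10, 12, 4, 21, 0]
D(3):
  [0, 5, 12, 11, 3]
  [9, 0, 19, 20, 12]
  [6, 1, 0, 3, -1]
  [28, 19, 38, 0, 3]
  [10, 5, 4, 7, 0]
D(4):
  [0, 5, 12, 11, 3]
  [9, 0, 19, 20, 12]
  [6, 1, 0, 3, -1]
  [28, 19, 38, 0, 3]
  [10, 5, 4, 7, 0]
D(5):
  [0, 5, 7, 10, 3]
  [9, 0, 16, 19, 12]
  [6, 1, 0, 3, -1]
  [13, 8, 7, 0, 3]
  [10, 5, 4, 7, 0]
Answer: T* = [[0, 5, 7, 10, 3], [9, 0, 16, 19, 12], [6, 1, 0, 3, -1], [13, 8, 7, 0, 3], [10, 5, 4, 7, 0]]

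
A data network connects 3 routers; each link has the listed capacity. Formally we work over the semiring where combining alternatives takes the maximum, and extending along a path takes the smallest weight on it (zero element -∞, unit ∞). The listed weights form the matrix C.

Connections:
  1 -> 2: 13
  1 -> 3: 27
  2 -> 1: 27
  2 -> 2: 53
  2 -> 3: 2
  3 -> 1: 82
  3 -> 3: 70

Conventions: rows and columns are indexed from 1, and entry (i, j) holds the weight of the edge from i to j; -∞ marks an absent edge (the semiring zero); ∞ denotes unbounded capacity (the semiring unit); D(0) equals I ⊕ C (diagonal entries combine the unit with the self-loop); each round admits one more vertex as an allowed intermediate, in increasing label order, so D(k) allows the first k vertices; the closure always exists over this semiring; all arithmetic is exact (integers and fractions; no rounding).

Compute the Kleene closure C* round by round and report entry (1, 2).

D(0):
  [∞, 13, 27]
  [27, ∞, 2]
  [82, -∞, ∞]
D(1):
  [∞, 13, 27]
  [27, ∞, 27]
  [82, 13, ∞]
D(2):
  [∞, 13, 27]
  [27, ∞, 27]
  [82, 13, ∞]
D(3):
  [∞, 13, 27]
  [27, ∞, 27]
  [82, 13, ∞]
Answer: C*[1][2] = 13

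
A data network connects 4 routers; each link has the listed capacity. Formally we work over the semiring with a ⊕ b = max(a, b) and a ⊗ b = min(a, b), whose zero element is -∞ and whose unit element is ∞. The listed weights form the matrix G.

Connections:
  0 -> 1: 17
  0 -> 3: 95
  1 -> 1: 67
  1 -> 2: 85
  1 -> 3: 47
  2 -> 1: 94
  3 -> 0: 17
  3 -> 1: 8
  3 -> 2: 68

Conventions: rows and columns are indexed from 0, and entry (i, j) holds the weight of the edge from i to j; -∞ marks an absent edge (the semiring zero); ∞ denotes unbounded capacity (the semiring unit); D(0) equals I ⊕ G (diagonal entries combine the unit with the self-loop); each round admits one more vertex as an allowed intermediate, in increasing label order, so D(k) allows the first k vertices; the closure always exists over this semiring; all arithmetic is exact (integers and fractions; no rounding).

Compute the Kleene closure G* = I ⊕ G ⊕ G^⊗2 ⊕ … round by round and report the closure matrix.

D(0):
  [∞, 17, -∞, 95]
  [-∞, ∞, 85, 47]
  [-∞, 94, ∞, -∞]
  [17, 8, 68, ∞]
D(1):
  [∞, 17, -∞, 95]
  [-∞, ∞, 85, 47]
  [-∞, 94, ∞, -∞]
  [17, 17, 68, ∞]
D(2):
  [∞, 17, 17, 95]
  [-∞, ∞, 85, 47]
  [-∞, 94, ∞, 47]
  [17, 17, 68, ∞]
D(3):
  [∞, 17, 17, 95]
  [-∞, ∞, 85, 47]
  [-∞, 94, ∞, 47]
  [17, 68, 68, ∞]
D(4):
  [∞, 68, 68, 95]
  [17, ∞, 85, 47]
  [17, 94, ∞, 47]
  [17, 68, 68, ∞]
Answer: G* = [[∞, 68, 68, 95], [17, ∞, 85, 47], [17, 94, ∞, 47], [17, 68, 68, ∞]]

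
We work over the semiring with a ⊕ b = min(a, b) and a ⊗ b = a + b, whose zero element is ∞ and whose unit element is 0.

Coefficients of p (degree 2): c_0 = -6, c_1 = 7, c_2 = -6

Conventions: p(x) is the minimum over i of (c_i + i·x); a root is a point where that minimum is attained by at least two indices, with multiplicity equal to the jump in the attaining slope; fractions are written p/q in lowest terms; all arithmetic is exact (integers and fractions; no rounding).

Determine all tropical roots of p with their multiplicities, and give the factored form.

hull edge (i=0, c=-6) to (i=2, c=-6): slope 0, span 2
Factored form: p(x) = -6 ⊗ (x ⊕ 0) ⊗ (x ⊕ 0)
Answer: roots = 0 (mult 2)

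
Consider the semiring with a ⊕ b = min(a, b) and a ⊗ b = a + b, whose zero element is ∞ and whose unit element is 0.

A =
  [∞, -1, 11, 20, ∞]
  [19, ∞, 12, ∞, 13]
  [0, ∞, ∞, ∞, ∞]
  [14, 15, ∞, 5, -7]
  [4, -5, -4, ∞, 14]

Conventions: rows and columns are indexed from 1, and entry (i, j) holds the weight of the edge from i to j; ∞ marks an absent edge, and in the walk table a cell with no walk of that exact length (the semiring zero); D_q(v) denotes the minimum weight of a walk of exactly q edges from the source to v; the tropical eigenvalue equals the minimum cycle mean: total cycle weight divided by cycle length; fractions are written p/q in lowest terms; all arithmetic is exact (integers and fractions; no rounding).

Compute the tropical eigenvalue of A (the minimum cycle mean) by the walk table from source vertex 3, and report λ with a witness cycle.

q=0: [∞, ∞, 0, ∞, ∞]
q=1: [0, ∞, ∞, ∞, ∞]
q=2: [∞, -1, 11, 20, ∞]
q=3: [11, 35, 11, 25, 12]
q=4: [11, 7, 8, 30, 18]
q=5: [8, 10, 14, 31, 20]
Optimal cycle mean attained by: cycle 1->2->5->3->1, total (-1) + 13 + (-4) + 0, length 4.
Answer: λ = 2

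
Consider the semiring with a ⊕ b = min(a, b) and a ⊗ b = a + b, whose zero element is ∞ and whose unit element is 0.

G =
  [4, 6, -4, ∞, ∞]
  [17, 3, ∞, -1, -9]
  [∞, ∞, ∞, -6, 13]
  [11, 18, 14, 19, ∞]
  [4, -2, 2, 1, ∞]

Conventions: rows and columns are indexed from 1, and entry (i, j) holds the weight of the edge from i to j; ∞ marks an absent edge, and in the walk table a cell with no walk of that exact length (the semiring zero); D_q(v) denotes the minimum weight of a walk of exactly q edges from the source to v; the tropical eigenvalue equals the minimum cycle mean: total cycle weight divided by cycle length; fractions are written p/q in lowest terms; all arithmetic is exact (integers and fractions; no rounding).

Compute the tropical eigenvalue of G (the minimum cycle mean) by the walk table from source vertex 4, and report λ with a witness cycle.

q=0: [∞, ∞, ∞, 0, ∞]
q=1: [11, 18, 14, 19, ∞]
q=2: [15, 17, 7, 8, 9]
q=3: [13, 7, 11, 1, 8]
q=4: [12, 6, 9, 5, -2]
q=5: [2, -4, 0, -1, -3]
Optimal cycle mean attained by: cycle 2->5->2, total (-9) + (-2), length 2.
Answer: λ = -11/2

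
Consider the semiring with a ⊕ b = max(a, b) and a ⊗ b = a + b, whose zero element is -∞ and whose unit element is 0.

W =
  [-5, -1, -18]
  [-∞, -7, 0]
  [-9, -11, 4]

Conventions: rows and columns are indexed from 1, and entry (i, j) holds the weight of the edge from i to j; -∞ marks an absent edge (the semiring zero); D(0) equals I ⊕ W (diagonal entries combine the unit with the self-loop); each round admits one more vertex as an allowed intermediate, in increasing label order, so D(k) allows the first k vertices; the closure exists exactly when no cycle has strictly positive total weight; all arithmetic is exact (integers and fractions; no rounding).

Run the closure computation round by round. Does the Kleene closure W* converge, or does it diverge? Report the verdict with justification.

Detection: at round 0, diagonal entry (3, 3) turns strictly positive.
Key observation: the cycle 3->3 has total weight 4, which is strictly positive.
Answer: DIVERGES — positive cycle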